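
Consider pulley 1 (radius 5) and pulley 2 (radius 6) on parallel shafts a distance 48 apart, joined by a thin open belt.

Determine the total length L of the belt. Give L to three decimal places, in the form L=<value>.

L=130.578

open belt: β = asin((r2−r1)/C) = asin(1/48) = 1.1937°
wrap1 = π − 2β = 177.6125°
wrap2 = π + 2β = 182.3875°
tangent length = C·cosβ = 47.9896
L = r1·wrap1 + r2·wrap2 + 2·C·cosβ = 5·3.0999 + 6·3.1833 + 2·47.9896 = 130.5784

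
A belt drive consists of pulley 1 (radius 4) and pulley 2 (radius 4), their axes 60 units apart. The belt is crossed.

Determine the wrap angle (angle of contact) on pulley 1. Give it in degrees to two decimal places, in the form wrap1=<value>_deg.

crossed belt: β = asin((r1+r2)/C) = asin(8/60) = 7.6623°
wrap1 = wrap2 = π + 2β = 195.3245°

wrap1=195.32_deg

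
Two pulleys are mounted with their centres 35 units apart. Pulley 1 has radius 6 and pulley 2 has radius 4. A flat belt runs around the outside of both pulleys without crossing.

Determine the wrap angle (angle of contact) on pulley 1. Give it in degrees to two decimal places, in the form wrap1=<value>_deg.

open belt: β = asin((r2−r1)/C) = asin(-2/35) = -3.2758°
wrap1 = π − 2β = 186.5517°
wrap2 = π + 2β = 173.4483°

wrap1=186.55_deg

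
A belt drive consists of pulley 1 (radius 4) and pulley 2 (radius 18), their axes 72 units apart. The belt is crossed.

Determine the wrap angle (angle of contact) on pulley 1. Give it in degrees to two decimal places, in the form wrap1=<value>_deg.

crossed belt: β = asin((r1+r2)/C) = asin(22/72) = 17.7916°
wrap1 = wrap2 = π + 2β = 215.5832°

wrap1=215.58_deg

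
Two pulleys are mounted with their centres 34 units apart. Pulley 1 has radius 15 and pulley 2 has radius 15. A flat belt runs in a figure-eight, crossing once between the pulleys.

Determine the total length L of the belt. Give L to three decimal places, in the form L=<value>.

L=191.098

crossed belt: β = asin((r1+r2)/C) = asin(30/34) = 61.9275°
wrap1 = wrap2 = π + 2β = 303.8550°
tangent length = C·cosβ = 16.0000
L = (r1+r2)·wrap + 2·C·cosβ = 30·5.3033 + 2·16.0000 = 191.0981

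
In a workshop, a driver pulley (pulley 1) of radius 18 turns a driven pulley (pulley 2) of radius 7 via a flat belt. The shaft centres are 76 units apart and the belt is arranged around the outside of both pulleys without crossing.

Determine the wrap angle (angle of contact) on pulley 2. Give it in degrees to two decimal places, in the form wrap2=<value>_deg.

wrap2=163.36_deg

open belt: β = asin((r2−r1)/C) = asin(-11/76) = -8.3220°
wrap1 = π − 2β = 196.6441°
wrap2 = π + 2β = 163.3559°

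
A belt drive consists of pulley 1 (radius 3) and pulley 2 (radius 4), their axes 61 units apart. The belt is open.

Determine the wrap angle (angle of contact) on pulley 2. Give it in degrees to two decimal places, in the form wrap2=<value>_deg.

wrap2=181.88_deg

open belt: β = asin((r2−r1)/C) = asin(1/61) = 0.9393°
wrap1 = π − 2β = 178.1214°
wrap2 = π + 2β = 181.8786°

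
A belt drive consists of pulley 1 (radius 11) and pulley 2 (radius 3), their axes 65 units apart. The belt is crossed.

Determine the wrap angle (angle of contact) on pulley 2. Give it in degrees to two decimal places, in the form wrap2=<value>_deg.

wrap2=204.88_deg

crossed belt: β = asin((r1+r2)/C) = asin(14/65) = 12.4381°
wrap1 = wrap2 = π + 2β = 204.8762°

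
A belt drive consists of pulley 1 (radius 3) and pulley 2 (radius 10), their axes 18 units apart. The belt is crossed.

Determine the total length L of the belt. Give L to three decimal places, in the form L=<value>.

crossed belt: β = asin((r1+r2)/C) = asin(13/18) = 46.2383°
wrap1 = wrap2 = π + 2β = 272.4765°
tangent length = C·cosβ = 12.4499
L = (r1+r2)·wrap + 2·C·cosβ = 13·4.7556 + 2·12.4499 = 86.7228

L=86.723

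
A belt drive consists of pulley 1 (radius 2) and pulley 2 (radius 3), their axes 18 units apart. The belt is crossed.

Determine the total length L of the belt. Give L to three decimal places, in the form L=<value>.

L=53.106

crossed belt: β = asin((r1+r2)/C) = asin(5/18) = 16.1276°
wrap1 = wrap2 = π + 2β = 212.2552°
tangent length = C·cosβ = 17.2916
L = (r1+r2)·wrap + 2·C·cosβ = 5·3.7046 + 2·17.2916 = 53.1060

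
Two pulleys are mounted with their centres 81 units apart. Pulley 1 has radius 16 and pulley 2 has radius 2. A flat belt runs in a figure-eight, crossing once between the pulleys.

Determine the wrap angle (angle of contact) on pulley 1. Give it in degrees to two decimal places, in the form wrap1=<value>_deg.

crossed belt: β = asin((r1+r2)/C) = asin(18/81) = 12.8396°
wrap1 = wrap2 = π + 2β = 205.6792°

wrap1=205.68_deg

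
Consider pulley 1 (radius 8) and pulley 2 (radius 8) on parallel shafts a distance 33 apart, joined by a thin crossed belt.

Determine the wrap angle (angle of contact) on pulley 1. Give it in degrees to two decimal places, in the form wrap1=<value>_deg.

crossed belt: β = asin((r1+r2)/C) = asin(16/33) = 29.0025°
wrap1 = wrap2 = π + 2β = 238.0051°

wrap1=238.01_deg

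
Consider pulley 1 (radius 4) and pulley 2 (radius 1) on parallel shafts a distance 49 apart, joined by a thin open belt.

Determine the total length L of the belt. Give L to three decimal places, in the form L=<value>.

L=113.892

open belt: β = asin((r2−r1)/C) = asin(-3/49) = -3.5101°
wrap1 = π − 2β = 187.0202°
wrap2 = π + 2β = 172.9798°
tangent length = C·cosβ = 48.9081
L = r1·wrap1 + r2·wrap2 + 2·C·cosβ = 4·3.2641 + 1·3.0191 + 2·48.9081 = 113.8917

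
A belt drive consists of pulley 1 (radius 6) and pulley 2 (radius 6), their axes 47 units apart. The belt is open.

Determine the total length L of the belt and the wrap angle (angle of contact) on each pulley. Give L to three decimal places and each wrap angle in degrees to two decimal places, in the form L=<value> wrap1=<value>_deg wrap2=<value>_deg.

L=131.699 wrap1=180.00_deg wrap2=180.00_deg

open belt: β = asin((r2−r1)/C) = asin(0/47) = 0.0000°
wrap1 = π − 2β = 180.0000°
wrap2 = π + 2β = 180.0000°
tangent length = C·cosβ = 47.0000
L = r1·wrap1 + r2·wrap2 + 2·C·cosβ = 6·3.1416 + 6·3.1416 + 2·47.0000 = 131.6991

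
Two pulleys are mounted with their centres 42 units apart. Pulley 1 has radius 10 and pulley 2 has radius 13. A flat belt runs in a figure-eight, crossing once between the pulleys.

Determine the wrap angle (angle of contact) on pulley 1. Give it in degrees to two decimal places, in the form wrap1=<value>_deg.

crossed belt: β = asin((r1+r2)/C) = asin(23/42) = 33.2038°
wrap1 = wrap2 = π + 2β = 246.4076°

wrap1=246.41_deg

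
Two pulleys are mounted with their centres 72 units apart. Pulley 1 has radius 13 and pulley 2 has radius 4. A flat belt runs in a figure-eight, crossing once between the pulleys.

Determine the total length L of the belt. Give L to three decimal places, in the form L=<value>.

L=201.440

crossed belt: β = asin((r1+r2)/C) = asin(17/72) = 13.6571°
wrap1 = wrap2 = π + 2β = 207.3143°
tangent length = C·cosβ = 69.9643
L = (r1+r2)·wrap + 2·C·cosβ = 17·3.6183 + 2·69.9643 = 201.4399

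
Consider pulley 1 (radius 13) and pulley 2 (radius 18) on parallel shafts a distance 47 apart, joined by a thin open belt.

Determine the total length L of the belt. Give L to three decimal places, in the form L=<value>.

open belt: β = asin((r2−r1)/C) = asin(5/47) = 6.1069°
wrap1 = π − 2β = 167.7863°
wrap2 = π + 2β = 192.2137°
tangent length = C·cosβ = 46.7333
L = r1·wrap1 + r2·wrap2 + 2·C·cosβ = 13·2.9284 + 18·3.3548 + 2·46.7333 = 191.9218

L=191.922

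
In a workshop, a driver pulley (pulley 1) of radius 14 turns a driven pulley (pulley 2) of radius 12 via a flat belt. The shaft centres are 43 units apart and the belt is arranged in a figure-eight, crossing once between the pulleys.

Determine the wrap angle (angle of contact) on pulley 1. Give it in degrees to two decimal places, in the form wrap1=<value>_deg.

wrap1=254.41_deg

crossed belt: β = asin((r1+r2)/C) = asin(26/43) = 37.2037°
wrap1 = wrap2 = π + 2β = 254.4075°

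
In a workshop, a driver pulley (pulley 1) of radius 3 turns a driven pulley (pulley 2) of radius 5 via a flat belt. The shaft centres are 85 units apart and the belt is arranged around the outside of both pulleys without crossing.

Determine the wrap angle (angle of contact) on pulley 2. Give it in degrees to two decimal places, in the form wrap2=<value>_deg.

open belt: β = asin((r2−r1)/C) = asin(2/85) = 1.3483°
wrap1 = π − 2β = 177.3035°
wrap2 = π + 2β = 182.6965°

wrap2=182.70_deg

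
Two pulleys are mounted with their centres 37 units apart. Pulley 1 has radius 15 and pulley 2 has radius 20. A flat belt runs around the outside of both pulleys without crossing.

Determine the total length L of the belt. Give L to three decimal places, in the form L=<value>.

open belt: β = asin((r2−r1)/C) = asin(5/37) = 7.7664°
wrap1 = π − 2β = 164.4671°
wrap2 = π + 2β = 195.5329°
tangent length = C·cosβ = 36.6606
L = r1·wrap1 + r2·wrap2 + 2·C·cosβ = 15·2.8705 + 20·3.4127 + 2·36.6606 = 184.6325

L=184.632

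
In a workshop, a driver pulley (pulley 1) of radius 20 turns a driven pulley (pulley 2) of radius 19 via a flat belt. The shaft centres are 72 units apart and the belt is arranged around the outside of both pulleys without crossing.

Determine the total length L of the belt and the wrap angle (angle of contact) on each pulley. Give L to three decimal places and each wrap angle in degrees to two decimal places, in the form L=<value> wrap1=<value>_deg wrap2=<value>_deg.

L=266.536 wrap1=181.59_deg wrap2=178.41_deg

open belt: β = asin((r2−r1)/C) = asin(-1/72) = -0.7958°
wrap1 = π − 2β = 181.5916°
wrap2 = π + 2β = 178.4084°
tangent length = C·cosβ = 71.9931
L = r1·wrap1 + r2·wrap2 + 2·C·cosβ = 20·3.1694 + 19·3.1138 + 2·71.9931 = 266.5360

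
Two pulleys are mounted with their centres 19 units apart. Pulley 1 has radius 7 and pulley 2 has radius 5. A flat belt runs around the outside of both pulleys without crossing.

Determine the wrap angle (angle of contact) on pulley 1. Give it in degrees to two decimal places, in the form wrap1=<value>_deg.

wrap1=192.08_deg

open belt: β = asin((r2−r1)/C) = asin(-2/19) = -6.0423°
wrap1 = π − 2β = 192.0847°
wrap2 = π + 2β = 167.9153°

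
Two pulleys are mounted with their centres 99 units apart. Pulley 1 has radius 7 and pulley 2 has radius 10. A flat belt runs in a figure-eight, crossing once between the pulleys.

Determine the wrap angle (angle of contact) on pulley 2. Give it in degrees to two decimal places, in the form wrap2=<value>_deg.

crossed belt: β = asin((r1+r2)/C) = asin(17/99) = 9.8877°
wrap1 = wrap2 = π + 2β = 199.7753°

wrap2=199.78_deg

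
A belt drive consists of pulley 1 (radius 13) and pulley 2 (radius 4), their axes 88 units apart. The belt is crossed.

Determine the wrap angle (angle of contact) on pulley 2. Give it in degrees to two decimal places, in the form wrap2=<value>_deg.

wrap2=202.28_deg

crossed belt: β = asin((r1+r2)/C) = asin(17/88) = 11.1385°
wrap1 = wrap2 = π + 2β = 202.2771°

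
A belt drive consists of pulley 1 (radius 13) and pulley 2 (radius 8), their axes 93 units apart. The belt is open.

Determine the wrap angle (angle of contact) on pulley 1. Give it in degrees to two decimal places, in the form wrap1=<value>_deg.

open belt: β = asin((r2−r1)/C) = asin(-5/93) = -3.0819°
wrap1 = π − 2β = 186.1638°
wrap2 = π + 2β = 173.8362°

wrap1=186.16_deg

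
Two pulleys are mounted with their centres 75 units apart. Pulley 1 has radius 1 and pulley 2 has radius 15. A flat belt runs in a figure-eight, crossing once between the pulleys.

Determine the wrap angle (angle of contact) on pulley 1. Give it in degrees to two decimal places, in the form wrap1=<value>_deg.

wrap1=204.64_deg

crossed belt: β = asin((r1+r2)/C) = asin(16/75) = 12.3178°
wrap1 = wrap2 = π + 2β = 204.6355°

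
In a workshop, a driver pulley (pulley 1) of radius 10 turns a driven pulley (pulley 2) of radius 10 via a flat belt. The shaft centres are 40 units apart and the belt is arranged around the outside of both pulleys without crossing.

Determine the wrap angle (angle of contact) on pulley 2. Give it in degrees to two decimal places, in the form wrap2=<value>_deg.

open belt: β = asin((r2−r1)/C) = asin(0/40) = 0.0000°
wrap1 = π − 2β = 180.0000°
wrap2 = π + 2β = 180.0000°

wrap2=180.00_deg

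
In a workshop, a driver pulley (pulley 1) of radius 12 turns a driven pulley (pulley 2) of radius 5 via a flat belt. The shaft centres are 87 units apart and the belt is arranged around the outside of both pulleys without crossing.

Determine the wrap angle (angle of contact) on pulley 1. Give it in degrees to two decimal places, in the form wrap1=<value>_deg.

wrap1=189.23_deg

open belt: β = asin((r2−r1)/C) = asin(-7/87) = -4.6150°
wrap1 = π − 2β = 189.2300°
wrap2 = π + 2β = 170.7700°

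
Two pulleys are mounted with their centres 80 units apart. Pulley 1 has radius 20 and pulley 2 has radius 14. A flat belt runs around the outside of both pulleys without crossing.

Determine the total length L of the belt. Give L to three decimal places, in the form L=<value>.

open belt: β = asin((r2−r1)/C) = asin(-6/80) = -4.3012°
wrap1 = π − 2β = 188.6024°
wrap2 = π + 2β = 171.3976°
tangent length = C·cosβ = 79.7747
L = r1·wrap1 + r2·wrap2 + 2·C·cosβ = 20·3.2917 + 14·2.9915 + 2·79.7747 = 267.2644

L=267.264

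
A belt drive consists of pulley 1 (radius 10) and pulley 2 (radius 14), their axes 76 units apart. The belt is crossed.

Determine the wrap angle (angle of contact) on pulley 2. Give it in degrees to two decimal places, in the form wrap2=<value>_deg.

crossed belt: β = asin((r1+r2)/C) = asin(24/76) = 18.4085°
wrap1 = wrap2 = π + 2β = 216.8170°

wrap2=216.82_deg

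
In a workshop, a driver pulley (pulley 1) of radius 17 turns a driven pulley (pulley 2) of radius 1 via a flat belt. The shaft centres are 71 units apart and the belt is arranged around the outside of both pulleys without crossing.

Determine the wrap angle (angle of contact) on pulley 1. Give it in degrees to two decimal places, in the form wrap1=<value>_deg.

open belt: β = asin((r2−r1)/C) = asin(-16/71) = -13.0236°
wrap1 = π − 2β = 206.0472°
wrap2 = π + 2β = 153.9528°

wrap1=206.05_deg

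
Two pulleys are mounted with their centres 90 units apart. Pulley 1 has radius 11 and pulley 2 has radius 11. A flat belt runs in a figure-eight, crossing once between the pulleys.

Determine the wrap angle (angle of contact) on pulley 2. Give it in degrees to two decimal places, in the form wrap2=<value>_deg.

crossed belt: β = asin((r1+r2)/C) = asin(22/90) = 14.1490°
wrap1 = wrap2 = π + 2β = 208.2980°

wrap2=208.30_deg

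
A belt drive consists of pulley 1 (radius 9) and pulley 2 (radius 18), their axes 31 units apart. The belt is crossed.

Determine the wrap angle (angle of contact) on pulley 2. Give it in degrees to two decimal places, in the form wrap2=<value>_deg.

wrap2=301.14_deg

crossed belt: β = asin((r1+r2)/C) = asin(27/31) = 60.5713°
wrap1 = wrap2 = π + 2β = 301.1426°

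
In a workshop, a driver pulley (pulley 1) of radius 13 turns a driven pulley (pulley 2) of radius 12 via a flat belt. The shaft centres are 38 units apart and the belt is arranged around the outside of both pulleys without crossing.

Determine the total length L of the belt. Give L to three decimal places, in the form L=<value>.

open belt: β = asin((r2−r1)/C) = asin(-1/38) = -1.5080°
wrap1 = π − 2β = 183.0159°
wrap2 = π + 2β = 176.9841°
tangent length = C·cosβ = 37.9868
L = r1·wrap1 + r2·wrap2 + 2·C·cosβ = 13·3.1942 + 12·3.0890 + 2·37.9868 = 154.5661

L=154.566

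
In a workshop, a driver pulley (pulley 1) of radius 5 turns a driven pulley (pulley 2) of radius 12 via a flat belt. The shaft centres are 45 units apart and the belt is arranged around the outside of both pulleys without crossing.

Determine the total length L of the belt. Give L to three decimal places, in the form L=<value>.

open belt: β = asin((r2−r1)/C) = asin(7/45) = 8.9490°
wrap1 = π − 2β = 162.1020°
wrap2 = π + 2β = 197.8980°
tangent length = C·cosβ = 44.4522
L = r1·wrap1 + r2·wrap2 + 2·C·cosβ = 5·2.8292 + 12·3.4540 + 2·44.4522 = 144.4982

L=144.498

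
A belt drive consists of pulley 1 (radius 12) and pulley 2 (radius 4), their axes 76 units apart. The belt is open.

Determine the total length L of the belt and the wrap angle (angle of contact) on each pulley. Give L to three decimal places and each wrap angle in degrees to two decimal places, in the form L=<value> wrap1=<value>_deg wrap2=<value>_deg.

L=203.108 wrap1=192.08_deg wrap2=167.92_deg

open belt: β = asin((r2−r1)/C) = asin(-8/76) = -6.0423°
wrap1 = π − 2β = 192.0847°
wrap2 = π + 2β = 167.9153°
tangent length = C·cosβ = 75.5778
L = r1·wrap1 + r2·wrap2 + 2·C·cosβ = 12·3.3525 + 4·2.9307 + 2·75.5778 = 203.1084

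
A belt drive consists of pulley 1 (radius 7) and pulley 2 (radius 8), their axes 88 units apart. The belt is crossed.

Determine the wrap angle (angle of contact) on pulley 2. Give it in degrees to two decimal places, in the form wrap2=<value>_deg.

wrap2=199.63_deg

crossed belt: β = asin((r1+r2)/C) = asin(15/88) = 9.8142°
wrap1 = wrap2 = π + 2β = 199.6285°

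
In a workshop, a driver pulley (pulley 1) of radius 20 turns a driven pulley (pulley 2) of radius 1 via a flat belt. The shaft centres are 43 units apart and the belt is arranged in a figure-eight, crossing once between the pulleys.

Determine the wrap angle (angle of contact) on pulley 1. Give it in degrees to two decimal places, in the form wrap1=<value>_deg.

crossed belt: β = asin((r1+r2)/C) = asin(21/43) = 29.2336°
wrap1 = wrap2 = π + 2β = 238.4673°

wrap1=238.47_deg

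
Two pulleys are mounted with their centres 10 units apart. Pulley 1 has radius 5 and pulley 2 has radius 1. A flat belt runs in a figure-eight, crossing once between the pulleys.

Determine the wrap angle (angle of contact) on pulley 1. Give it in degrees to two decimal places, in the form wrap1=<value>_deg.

wrap1=253.74_deg

crossed belt: β = asin((r1+r2)/C) = asin(6/10) = 36.8699°
wrap1 = wrap2 = π + 2β = 253.7398°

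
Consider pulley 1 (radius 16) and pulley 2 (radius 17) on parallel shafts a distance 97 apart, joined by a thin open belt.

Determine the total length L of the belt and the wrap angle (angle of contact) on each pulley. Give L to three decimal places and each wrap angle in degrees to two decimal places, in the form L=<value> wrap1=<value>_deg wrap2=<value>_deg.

open belt: β = asin((r2−r1)/C) = asin(1/97) = 0.5907°
wrap1 = π − 2β = 178.8186°
wrap2 = π + 2β = 181.1814°
tangent length = C·cosβ = 96.9948
L = r1·wrap1 + r2·wrap2 + 2·C·cosβ = 16·3.1210 + 17·3.1622 + 2·96.9948 = 297.6829

L=297.683 wrap1=178.82_deg wrap2=181.18_deg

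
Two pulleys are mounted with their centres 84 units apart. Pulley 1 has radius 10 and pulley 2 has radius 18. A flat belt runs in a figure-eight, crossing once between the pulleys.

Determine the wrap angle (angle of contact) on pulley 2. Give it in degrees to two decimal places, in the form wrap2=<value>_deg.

crossed belt: β = asin((r1+r2)/C) = asin(28/84) = 19.4712°
wrap1 = wrap2 = π + 2β = 218.9424°

wrap2=218.94_deg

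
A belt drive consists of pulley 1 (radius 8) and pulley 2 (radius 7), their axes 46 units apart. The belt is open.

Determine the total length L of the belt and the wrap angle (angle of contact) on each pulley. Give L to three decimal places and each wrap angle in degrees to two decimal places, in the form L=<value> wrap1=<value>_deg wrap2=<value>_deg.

open belt: β = asin((r2−r1)/C) = asin(-1/46) = -1.2457°
wrap1 = π − 2β = 182.4913°
wrap2 = π + 2β = 177.5087°
tangent length = C·cosβ = 45.9891
L = r1·wrap1 + r2·wrap2 + 2·C·cosβ = 8·3.1851 + 7·3.0981 + 2·45.9891 = 139.1456

L=139.146 wrap1=182.49_deg wrap2=177.51_deg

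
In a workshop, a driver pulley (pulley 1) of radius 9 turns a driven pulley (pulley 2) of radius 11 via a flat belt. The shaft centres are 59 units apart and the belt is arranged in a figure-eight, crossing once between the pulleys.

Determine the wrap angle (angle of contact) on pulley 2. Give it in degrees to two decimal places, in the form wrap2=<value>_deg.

crossed belt: β = asin((r1+r2)/C) = asin(20/59) = 19.8149°
wrap1 = wrap2 = π + 2β = 219.6299°

wrap2=219.63_deg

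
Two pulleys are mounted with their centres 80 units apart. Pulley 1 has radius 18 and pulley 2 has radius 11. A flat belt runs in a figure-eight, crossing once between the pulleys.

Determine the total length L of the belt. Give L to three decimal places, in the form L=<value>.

crossed belt: β = asin((r1+r2)/C) = asin(29/80) = 21.2538°
wrap1 = wrap2 = π + 2β = 222.5076°
tangent length = C·cosβ = 74.5587
L = (r1+r2)·wrap + 2·C·cosβ = 29·3.8835 + 2·74.5587 = 261.7386

L=261.739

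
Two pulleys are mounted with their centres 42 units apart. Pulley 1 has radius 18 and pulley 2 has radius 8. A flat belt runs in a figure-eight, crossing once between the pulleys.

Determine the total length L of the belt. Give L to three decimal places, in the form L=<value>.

crossed belt: β = asin((r1+r2)/C) = asin(26/42) = 38.2466°
wrap1 = wrap2 = π + 2β = 256.4932°
tangent length = C·cosβ = 32.9848
L = (r1+r2)·wrap + 2·C·cosβ = 26·4.4767 + 2·32.9848 = 182.3626

L=182.363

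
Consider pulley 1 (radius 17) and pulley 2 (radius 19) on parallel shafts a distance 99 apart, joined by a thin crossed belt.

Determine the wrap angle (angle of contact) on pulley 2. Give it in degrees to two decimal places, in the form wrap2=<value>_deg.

wrap2=222.65_deg

crossed belt: β = asin((r1+r2)/C) = asin(36/99) = 21.3237°
wrap1 = wrap2 = π + 2β = 222.6474°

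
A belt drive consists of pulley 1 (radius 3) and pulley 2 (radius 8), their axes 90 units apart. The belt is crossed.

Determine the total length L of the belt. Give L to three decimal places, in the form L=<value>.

crossed belt: β = asin((r1+r2)/C) = asin(11/90) = 7.0204°
wrap1 = wrap2 = π + 2β = 194.0407°
tangent length = C·cosβ = 89.3252
L = (r1+r2)·wrap + 2·C·cosβ = 11·3.3866 + 2·89.3252 = 215.9036

L=215.904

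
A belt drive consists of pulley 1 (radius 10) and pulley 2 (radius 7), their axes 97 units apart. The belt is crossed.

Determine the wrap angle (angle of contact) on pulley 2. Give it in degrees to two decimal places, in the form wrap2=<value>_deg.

crossed belt: β = asin((r1+r2)/C) = asin(17/97) = 10.0937°
wrap1 = wrap2 = π + 2β = 200.1873°

wrap2=200.19_deg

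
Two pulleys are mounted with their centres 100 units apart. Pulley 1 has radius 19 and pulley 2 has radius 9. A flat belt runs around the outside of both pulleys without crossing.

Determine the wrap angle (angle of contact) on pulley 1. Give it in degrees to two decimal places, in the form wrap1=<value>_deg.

wrap1=191.48_deg

open belt: β = asin((r2−r1)/C) = asin(-10/100) = -5.7392°
wrap1 = π − 2β = 191.4783°
wrap2 = π + 2β = 168.5217°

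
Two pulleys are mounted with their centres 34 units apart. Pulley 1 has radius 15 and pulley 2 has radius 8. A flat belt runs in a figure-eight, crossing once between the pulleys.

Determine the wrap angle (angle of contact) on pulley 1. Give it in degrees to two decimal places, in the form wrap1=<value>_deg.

wrap1=265.14_deg

crossed belt: β = asin((r1+r2)/C) = asin(23/34) = 42.5685°
wrap1 = wrap2 = π + 2β = 265.1369°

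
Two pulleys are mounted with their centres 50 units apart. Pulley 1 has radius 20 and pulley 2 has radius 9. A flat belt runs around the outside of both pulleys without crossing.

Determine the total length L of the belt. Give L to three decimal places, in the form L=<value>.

L=193.536

open belt: β = asin((r2−r1)/C) = asin(-11/50) = -12.7090°
wrap1 = π − 2β = 205.4181°
wrap2 = π + 2β = 154.5819°
tangent length = C·cosβ = 48.7750
L = r1·wrap1 + r2·wrap2 + 2·C·cosβ = 20·3.5852 + 9·2.6980 + 2·48.7750 = 193.5361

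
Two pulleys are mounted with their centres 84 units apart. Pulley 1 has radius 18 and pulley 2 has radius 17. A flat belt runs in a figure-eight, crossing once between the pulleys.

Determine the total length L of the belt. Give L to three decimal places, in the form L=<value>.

crossed belt: β = asin((r1+r2)/C) = asin(35/84) = 24.6243°
wrap1 = wrap2 = π + 2β = 229.2486°
tangent length = C·cosβ = 76.3610
L = (r1+r2)·wrap + 2·C·cosβ = 35·4.0011 + 2·76.3610 = 292.7620

L=292.762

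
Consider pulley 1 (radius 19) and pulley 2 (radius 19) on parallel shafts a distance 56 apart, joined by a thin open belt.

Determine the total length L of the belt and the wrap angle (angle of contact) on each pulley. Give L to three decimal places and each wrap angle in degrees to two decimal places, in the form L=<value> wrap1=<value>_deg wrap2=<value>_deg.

L=231.381 wrap1=180.00_deg wrap2=180.00_deg

open belt: β = asin((r2−r1)/C) = asin(0/56) = 0.0000°
wrap1 = π − 2β = 180.0000°
wrap2 = π + 2β = 180.0000°
tangent length = C·cosβ = 56.0000
L = r1·wrap1 + r2·wrap2 + 2·C·cosβ = 19·3.1416 + 19·3.1416 + 2·56.0000 = 231.3805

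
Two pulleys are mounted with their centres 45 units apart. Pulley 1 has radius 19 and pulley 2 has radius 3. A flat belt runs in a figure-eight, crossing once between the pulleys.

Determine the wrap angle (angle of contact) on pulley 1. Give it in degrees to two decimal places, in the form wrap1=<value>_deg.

wrap1=238.54_deg

crossed belt: β = asin((r1+r2)/C) = asin(22/45) = 29.2676°
wrap1 = wrap2 = π + 2β = 238.5352°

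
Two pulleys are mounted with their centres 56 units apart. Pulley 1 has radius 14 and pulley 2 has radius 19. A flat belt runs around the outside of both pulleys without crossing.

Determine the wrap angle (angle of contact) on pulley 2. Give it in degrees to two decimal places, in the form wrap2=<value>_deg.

open belt: β = asin((r2−r1)/C) = asin(5/56) = 5.1225°
wrap1 = π − 2β = 169.7550°
wrap2 = π + 2β = 190.2450°

wrap2=190.25_deg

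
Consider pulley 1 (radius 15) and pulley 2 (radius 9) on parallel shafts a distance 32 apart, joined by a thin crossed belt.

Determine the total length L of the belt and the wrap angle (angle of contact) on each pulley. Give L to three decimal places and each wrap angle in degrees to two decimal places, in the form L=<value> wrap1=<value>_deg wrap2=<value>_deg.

crossed belt: β = asin((r1+r2)/C) = asin(24/32) = 48.5904°
wrap1 = wrap2 = π + 2β = 277.1808°
tangent length = C·cosβ = 21.1660
L = (r1+r2)·wrap + 2·C·cosβ = 24·4.8377 + 2·21.1660 = 158.4372

L=158.437 wrap1=277.18_deg wrap2=277.18_deg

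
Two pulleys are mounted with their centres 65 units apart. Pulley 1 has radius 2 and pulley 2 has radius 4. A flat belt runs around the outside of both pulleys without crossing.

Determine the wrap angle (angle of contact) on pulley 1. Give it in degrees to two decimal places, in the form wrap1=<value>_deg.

wrap1=176.47_deg

open belt: β = asin((r2−r1)/C) = asin(2/65) = 1.7632°
wrap1 = π − 2β = 176.4735°
wrap2 = π + 2β = 183.5265°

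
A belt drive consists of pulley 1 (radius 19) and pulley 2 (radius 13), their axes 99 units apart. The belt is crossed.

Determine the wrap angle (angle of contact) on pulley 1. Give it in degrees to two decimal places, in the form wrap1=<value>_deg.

crossed belt: β = asin((r1+r2)/C) = asin(32/99) = 18.8585°
wrap1 = wrap2 = π + 2β = 217.7170°

wrap1=217.72_deg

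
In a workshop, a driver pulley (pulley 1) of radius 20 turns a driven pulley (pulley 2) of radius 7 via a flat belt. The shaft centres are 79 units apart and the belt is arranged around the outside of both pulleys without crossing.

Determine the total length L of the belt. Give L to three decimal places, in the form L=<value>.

L=244.967

open belt: β = asin((r2−r1)/C) = asin(-13/79) = -9.4715°
wrap1 = π − 2β = 198.9430°
wrap2 = π + 2β = 161.0570°
tangent length = C·cosβ = 77.9230
L = r1·wrap1 + r2·wrap2 + 2·C·cosβ = 20·3.4722 + 7·2.8110 + 2·77.9230 = 244.9671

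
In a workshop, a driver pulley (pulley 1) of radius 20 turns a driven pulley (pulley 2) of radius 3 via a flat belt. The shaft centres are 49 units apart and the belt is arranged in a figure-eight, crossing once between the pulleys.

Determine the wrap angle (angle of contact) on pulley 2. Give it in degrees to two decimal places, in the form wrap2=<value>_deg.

wrap2=235.99_deg

crossed belt: β = asin((r1+r2)/C) = asin(23/49) = 27.9946°
wrap1 = wrap2 = π + 2β = 235.9891°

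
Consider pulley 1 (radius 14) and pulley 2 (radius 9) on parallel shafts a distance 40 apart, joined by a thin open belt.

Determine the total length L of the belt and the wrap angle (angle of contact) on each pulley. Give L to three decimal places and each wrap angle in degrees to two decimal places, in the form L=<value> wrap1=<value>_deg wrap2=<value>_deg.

L=152.882 wrap1=194.36_deg wrap2=165.64_deg

open belt: β = asin((r2−r1)/C) = asin(-5/40) = -7.1808°
wrap1 = π − 2β = 194.3615°
wrap2 = π + 2β = 165.6385°
tangent length = C·cosβ = 39.6863
L = r1·wrap1 + r2·wrap2 + 2·C·cosβ = 14·3.3922 + 9·2.8909 + 2·39.6863 = 152.8824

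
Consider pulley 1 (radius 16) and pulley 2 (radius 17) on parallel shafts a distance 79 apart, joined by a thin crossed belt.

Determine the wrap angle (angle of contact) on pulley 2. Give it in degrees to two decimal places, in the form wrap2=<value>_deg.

wrap2=229.38_deg

crossed belt: β = asin((r1+r2)/C) = asin(33/79) = 24.6908°
wrap1 = wrap2 = π + 2β = 229.3816°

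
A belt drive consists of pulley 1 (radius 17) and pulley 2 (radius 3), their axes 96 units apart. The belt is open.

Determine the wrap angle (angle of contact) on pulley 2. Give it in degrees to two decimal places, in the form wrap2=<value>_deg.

wrap2=163.23_deg

open belt: β = asin((r2−r1)/C) = asin(-14/96) = -8.3855°
wrap1 = π − 2β = 196.7711°
wrap2 = π + 2β = 163.2289°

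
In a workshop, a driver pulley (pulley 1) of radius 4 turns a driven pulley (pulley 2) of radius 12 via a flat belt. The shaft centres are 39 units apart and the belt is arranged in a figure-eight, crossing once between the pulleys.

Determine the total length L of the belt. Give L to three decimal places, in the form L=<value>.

crossed belt: β = asin((r1+r2)/C) = asin(16/39) = 24.2209°
wrap1 = wrap2 = π + 2β = 228.4419°
tangent length = C·cosβ = 35.5668
L = (r1+r2)·wrap + 2·C·cosβ = 16·3.9871 + 2·35.5668 = 134.9267

L=134.927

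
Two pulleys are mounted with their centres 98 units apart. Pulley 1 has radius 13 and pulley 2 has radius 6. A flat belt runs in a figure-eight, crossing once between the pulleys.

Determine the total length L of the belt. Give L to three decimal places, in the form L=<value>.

crossed belt: β = asin((r1+r2)/C) = asin(19/98) = 11.1792°
wrap1 = wrap2 = π + 2β = 202.3583°
tangent length = C·cosβ = 96.1405
L = (r1+r2)·wrap + 2·C·cosβ = 19·3.5318 + 2·96.1405 = 259.3856

L=259.386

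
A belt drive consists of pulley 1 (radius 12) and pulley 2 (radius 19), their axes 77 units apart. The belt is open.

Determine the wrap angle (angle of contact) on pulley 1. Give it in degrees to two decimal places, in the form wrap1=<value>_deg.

open belt: β = asin((r2−r1)/C) = asin(7/77) = 5.2159°
wrap1 = π − 2β = 169.5682°
wrap2 = π + 2β = 190.4318°

wrap1=169.57_deg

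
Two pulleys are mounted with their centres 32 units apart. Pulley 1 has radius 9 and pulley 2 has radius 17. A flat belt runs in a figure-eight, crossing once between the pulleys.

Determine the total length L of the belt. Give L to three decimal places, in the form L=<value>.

L=168.309

crossed belt: β = asin((r1+r2)/C) = asin(26/32) = 54.3409°
wrap1 = wrap2 = π + 2β = 288.6818°
tangent length = C·cosβ = 18.6548
L = (r1+r2)·wrap + 2·C·cosβ = 26·5.0384 + 2·18.6548 = 168.3092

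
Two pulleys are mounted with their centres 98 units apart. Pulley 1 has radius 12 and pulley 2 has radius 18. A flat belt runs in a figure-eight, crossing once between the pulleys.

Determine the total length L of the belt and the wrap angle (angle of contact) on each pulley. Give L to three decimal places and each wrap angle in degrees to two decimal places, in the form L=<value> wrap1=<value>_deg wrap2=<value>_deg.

L=299.505 wrap1=215.65_deg wrap2=215.65_deg

crossed belt: β = asin((r1+r2)/C) = asin(30/98) = 17.8257°
wrap1 = wrap2 = π + 2β = 215.6514°
tangent length = C·cosβ = 93.2952
L = (r1+r2)·wrap + 2·C·cosβ = 30·3.7638 + 2·93.2952 = 299.5053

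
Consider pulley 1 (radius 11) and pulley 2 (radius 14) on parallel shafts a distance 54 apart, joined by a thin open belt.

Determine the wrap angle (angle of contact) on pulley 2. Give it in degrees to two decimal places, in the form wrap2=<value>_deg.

open belt: β = asin((r2−r1)/C) = asin(3/54) = 3.1847°
wrap1 = π − 2β = 173.6305°
wrap2 = π + 2β = 186.3695°

wrap2=186.37_deg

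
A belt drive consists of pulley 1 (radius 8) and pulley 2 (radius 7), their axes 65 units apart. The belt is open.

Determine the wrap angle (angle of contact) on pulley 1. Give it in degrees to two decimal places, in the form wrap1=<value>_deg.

wrap1=181.76_deg

open belt: β = asin((r2−r1)/C) = asin(-1/65) = -0.8815°
wrap1 = π − 2β = 181.7630°
wrap2 = π + 2β = 178.2370°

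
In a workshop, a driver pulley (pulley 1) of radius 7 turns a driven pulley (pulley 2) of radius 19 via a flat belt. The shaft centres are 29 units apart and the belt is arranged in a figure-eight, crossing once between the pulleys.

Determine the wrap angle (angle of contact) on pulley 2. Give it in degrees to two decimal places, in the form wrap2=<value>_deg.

crossed belt: β = asin((r1+r2)/C) = asin(26/29) = 63.7084°
wrap1 = wrap2 = π + 2β = 307.4169°

wrap2=307.42_deg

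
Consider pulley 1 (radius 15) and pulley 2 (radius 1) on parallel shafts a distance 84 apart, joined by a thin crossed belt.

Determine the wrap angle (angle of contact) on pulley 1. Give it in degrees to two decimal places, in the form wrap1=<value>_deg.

crossed belt: β = asin((r1+r2)/C) = asin(16/84) = 10.9806°
wrap1 = wrap2 = π + 2β = 201.9612°

wrap1=201.96_deg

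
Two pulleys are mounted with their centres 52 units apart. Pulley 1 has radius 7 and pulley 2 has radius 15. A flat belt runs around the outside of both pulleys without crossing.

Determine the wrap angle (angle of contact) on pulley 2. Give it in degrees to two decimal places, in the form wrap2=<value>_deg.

wrap2=197.70_deg

open belt: β = asin((r2−r1)/C) = asin(8/52) = 8.8499°
wrap1 = π − 2β = 162.3002°
wrap2 = π + 2β = 197.6998°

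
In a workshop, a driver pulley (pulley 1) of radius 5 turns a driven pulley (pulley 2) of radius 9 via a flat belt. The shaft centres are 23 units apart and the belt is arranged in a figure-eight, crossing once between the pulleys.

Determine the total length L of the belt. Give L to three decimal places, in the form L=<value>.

crossed belt: β = asin((r1+r2)/C) = asin(14/23) = 37.4952°
wrap1 = wrap2 = π + 2β = 254.9905°
tangent length = C·cosβ = 18.2483
L = (r1+r2)·wrap + 2·C·cosβ = 14·4.4504 + 2·18.2483 = 98.8025

L=98.803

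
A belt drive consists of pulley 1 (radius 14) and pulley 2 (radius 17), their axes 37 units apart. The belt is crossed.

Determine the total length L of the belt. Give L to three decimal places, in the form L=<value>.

L=199.373

crossed belt: β = asin((r1+r2)/C) = asin(31/37) = 56.9125°
wrap1 = wrap2 = π + 2β = 293.8250°
tangent length = C·cosβ = 20.1990
L = (r1+r2)·wrap + 2·C·cosβ = 31·5.1282 + 2·20.1990 = 199.3726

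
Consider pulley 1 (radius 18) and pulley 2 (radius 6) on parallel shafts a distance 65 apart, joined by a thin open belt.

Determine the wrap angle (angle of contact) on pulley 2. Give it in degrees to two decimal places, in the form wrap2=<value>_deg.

wrap2=158.72_deg

open belt: β = asin((r2−r1)/C) = asin(-12/65) = -10.6387°
wrap1 = π − 2β = 201.2774°
wrap2 = π + 2β = 158.7226°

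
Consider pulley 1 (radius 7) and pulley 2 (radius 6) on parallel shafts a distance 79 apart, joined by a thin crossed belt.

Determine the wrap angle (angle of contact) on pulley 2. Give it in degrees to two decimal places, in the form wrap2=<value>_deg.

wrap2=198.94_deg

crossed belt: β = asin((r1+r2)/C) = asin(13/79) = 9.4715°
wrap1 = wrap2 = π + 2β = 198.9430°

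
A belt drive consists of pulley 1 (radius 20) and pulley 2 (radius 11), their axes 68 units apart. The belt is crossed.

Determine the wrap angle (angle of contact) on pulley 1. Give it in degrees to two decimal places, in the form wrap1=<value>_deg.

crossed belt: β = asin((r1+r2)/C) = asin(31/68) = 27.1217°
wrap1 = wrap2 = π + 2β = 234.2434°

wrap1=234.24_deg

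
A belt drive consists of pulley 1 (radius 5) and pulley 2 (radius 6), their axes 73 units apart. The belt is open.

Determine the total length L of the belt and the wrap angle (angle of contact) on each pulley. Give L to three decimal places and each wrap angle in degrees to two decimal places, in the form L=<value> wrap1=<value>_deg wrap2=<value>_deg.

open belt: β = asin((r2−r1)/C) = asin(1/73) = 0.7849°
wrap1 = π − 2β = 178.4302°
wrap2 = π + 2β = 181.5698°
tangent length = C·cosβ = 72.9932
L = r1·wrap1 + r2·wrap2 + 2·C·cosβ = 5·3.1142 + 6·3.1690 + 2·72.9932 = 180.5712

L=180.571 wrap1=178.43_deg wrap2=181.57_deg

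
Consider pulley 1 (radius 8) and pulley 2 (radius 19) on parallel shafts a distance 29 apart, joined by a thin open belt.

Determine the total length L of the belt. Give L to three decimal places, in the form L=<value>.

L=147.048

open belt: β = asin((r2−r1)/C) = asin(11/29) = 22.2910°
wrap1 = π − 2β = 135.4181°
wrap2 = π + 2β = 224.5819°
tangent length = C·cosβ = 26.8328
L = r1·wrap1 + r2·wrap2 + 2·C·cosβ = 8·2.3635 + 19·3.9197 + 2·26.8328 = 147.0478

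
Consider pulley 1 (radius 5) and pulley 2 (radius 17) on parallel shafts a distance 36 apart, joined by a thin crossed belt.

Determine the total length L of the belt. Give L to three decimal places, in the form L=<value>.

L=155.035

crossed belt: β = asin((r1+r2)/C) = asin(22/36) = 37.6699°
wrap1 = wrap2 = π + 2β = 255.3398°
tangent length = C·cosβ = 28.4956
L = (r1+r2)·wrap + 2·C·cosβ = 22·4.4565 + 2·28.4956 = 155.0347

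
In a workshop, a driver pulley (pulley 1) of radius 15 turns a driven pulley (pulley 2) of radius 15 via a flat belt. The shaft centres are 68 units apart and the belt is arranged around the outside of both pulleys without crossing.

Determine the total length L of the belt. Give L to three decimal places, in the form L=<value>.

open belt: β = asin((r2−r1)/C) = asin(0/68) = 0.0000°
wrap1 = π − 2β = 180.0000°
wrap2 = π + 2β = 180.0000°
tangent length = C·cosβ = 68.0000
L = r1·wrap1 + r2·wrap2 + 2·C·cosβ = 15·3.1416 + 15·3.1416 + 2·68.0000 = 230.2478

L=230.248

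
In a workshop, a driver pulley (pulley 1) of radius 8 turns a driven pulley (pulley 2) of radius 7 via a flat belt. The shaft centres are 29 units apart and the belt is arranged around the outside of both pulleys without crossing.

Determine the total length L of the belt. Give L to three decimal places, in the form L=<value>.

open belt: β = asin((r2−r1)/C) = asin(-1/29) = -1.9761°
wrap1 = π − 2β = 183.9522°
wrap2 = π + 2β = 176.0478°
tangent length = C·cosβ = 28.9828
L = r1·wrap1 + r2·wrap2 + 2·C·cosβ = 8·3.2106 + 7·3.0726 + 2·28.9828 = 105.1584

L=105.158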